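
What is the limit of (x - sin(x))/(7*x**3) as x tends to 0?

Direct substitution gives 0/0.
Apply L'Hôpital: lim (1 - cos(x))/(21*x^2), still 0/0.
Apply L'Hôpital: lim (sin(x))/(42*x), still 0/0.
After 3 applications of L'Hôpital's rule the quotient is (cos(x))/(42); substituting x = 0 gives 1/42.

1/42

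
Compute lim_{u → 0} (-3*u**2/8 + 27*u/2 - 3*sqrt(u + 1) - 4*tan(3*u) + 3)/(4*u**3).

-579/64

Substitution gives 0/0; apply L'Hôpital's rule 3 times.
After differentiating numerator and denominator 3 times the quotient is (9*(768*(u + 1)^(5/2)*(cos(6*u) - 2)/(cos(6*u) + 1)^2 - 1)/(8*(u + 1)^(5/2)))/(24); at u = 0 this is -579/64.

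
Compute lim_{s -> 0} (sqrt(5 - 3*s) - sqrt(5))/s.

-3*√(5)/10

Substitution gives 0/0. Multiply numerator and denominator by the conjugate √(5 - 3s) + √5.
The numerator becomes (5 - 3s) − 5 = -3s, so the expression simplifies to -3/(√(5 - 3s) + √5).
Letting s → 0 gives -3/(2√5) = -3*√(5)/10.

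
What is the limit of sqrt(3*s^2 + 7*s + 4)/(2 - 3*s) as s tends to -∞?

For large |s|, √(3*s^2 + 7*s + 4) ≈ √3·|s| and the denominator ≈ -3s.
Since s → −∞, |s| = −s, giving −√3/(-3) = √(3)/3.

√(3)/3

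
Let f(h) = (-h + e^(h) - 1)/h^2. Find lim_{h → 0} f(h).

Direct substitution gives 0/0.
Apply L'Hôpital: lim (e^(h) - 1)/(2*h), still 0/0.
After 2 applications of L'Hôpital's rule the quotient is (e^(h))/(2); substituting h = 0 gives 1/2.

1/2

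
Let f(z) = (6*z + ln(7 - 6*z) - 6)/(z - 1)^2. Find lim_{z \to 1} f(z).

Direct substitution gives 0/0.
Apply L'Hôpital: lim (6 - 6/(7 - 6*z))/(2*z - 2), still 0/0.
After 2 applications of L'Hôpital's rule the quotient is (-36/(7 - 6*z)^2)/(2); substituting z = 1 gives -18.

-18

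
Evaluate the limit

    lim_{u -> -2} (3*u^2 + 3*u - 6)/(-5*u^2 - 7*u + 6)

Direct substitution gives 0/0, so factor. Both numerator and denominator have (u + 2) as a factor.
After cancelling, the expression reduces to (3*u - 3)/(3 - 5*u).
Substituting u = -2 gives -9/13.

-9/13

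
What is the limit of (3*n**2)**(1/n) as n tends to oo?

1

Base → ∞ and exponent → 0: an ∞^0 form.
Take logs: (1/n)·ln(3·n^2) = (ln 3 + 2·ln n)/n → 0.
So the limit is e^0 = 1.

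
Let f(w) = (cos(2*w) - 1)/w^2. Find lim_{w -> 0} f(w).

-2

Direct substitution gives 0/0.
Apply L'Hôpital: lim (-2*sin(2*w))/(2*w), still 0/0.
After 2 applications of L'Hôpital's rule the quotient is (-4*cos(2*w))/(2); substituting w = 0 gives -2.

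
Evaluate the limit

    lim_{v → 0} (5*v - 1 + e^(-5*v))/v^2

Direct substitution gives 0/0.
Apply L'Hôpital: lim (5 - 5*e^(-5*v))/(2*v), still 0/0.
After 2 applications of L'Hôpital's rule the quotient is (25*e^(-5*v))/(2); substituting v = 0 gives 25/2.

25/2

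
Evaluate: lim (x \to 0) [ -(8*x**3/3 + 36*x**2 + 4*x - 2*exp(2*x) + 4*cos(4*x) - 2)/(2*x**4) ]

Substitution gives 0/0 (the numerator vanishes to order 4).
Expand each term to order x^4: the coefficient of x^4 in -2·e^(2x) is -4/3 and in 4·cos(4x) is 128/3.
Lower-order terms cancel with the polynomial part, so the numerator is (124/3)·x^4 + o(x^4), and the limit is (124/3)/(-2) = -62/3.

-62/3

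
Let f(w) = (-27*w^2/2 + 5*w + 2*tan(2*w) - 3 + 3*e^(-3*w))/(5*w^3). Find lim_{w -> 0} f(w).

Substitution gives 0/0; apply L'Hôpital's rule 3 times.
After differentiating numerator and denominator 3 times the quotient is (((96*tan(2*w)^2 + 32)*e^(3*w)/cos(2*w)^2 - 81)*e^(-3*w))/(30); at w = 0 this is -49/30.

-49/30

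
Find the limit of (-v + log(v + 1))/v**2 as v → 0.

-1/2

Direct substitution gives 0/0.
Apply L'Hôpital: lim (-1 + 1/(v + 1))/(2*v), still 0/0.
After 2 applications of L'Hôpital's rule the quotient is (-1/(v + 1)^2)/(2); substituting v = 0 gives -1/2.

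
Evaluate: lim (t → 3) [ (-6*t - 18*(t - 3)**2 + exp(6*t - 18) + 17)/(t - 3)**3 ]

Direct substitution gives 0/0.
Apply L'Hôpital: lim (-36*t + 6*e^(6*t - 18) + 102)/(3*(t - 3)^2), still 0/0.
Apply L'Hôpital: lim (36*e^(6*t - 18) - 36)/(6*t - 18), still 0/0.
After 3 applications of L'Hôpital's rule the quotient is (216*e^(6*t - 18))/(6); substituting t = 3 gives 36.

36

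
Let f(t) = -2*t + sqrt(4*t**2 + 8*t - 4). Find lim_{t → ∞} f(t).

This has the form ∞ − ∞. Multiply and divide by the conjugate √(4*t^2 + 8*t - 4) + 2t.
That gives (8t - 4) / (√(4*t^2 + 8*t - 4) + 2t).
Divide numerator and denominator by t: the limit is 8/(2·2) = 2.

2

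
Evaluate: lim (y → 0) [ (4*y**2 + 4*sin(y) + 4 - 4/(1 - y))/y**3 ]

Substitution gives 0/0 (the numerator vanishes to order 3).
Expand each term to order y^3: the coefficient of y^3 in -4·1/(1 - y) is -4 and in 4·sin(y) is -2/3.
Lower-order terms cancel with the polynomial part, so the numerator is (-14/3)·y^3 + o(y^3), and the limit is (-14/3)/(1) = -14/3.

-14/3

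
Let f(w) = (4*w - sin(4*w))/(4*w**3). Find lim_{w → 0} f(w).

8/3

Direct substitution gives 0/0.
Apply L'Hôpital: lim (4 - 4*cos(4*w))/(12*w^2), still 0/0.
Apply L'Hôpital: lim (16*sin(4*w))/(24*w), still 0/0.
After 3 applications of L'Hôpital's rule the quotient is (64*cos(4*w))/(24); substituting w = 0 gives 8/3.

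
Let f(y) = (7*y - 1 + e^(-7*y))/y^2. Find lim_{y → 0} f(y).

49/2

Direct substitution gives 0/0.
Apply L'Hôpital: lim (7 - 7*e^(-7*y))/(2*y), still 0/0.
After 2 applications of L'Hôpital's rule the quotient is (49*e^(-7*y))/(2); substituting y = 0 gives 49/2.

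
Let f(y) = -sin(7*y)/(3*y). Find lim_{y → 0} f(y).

Substitution gives 0/0.
Write it as (7/(-3))·sin(7y)/(7y); since sin(u)/u → 1, the limit is -7/3.

-7/3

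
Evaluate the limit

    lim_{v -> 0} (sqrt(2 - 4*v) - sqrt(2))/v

A 0/0 form; rationalise with √(2 - 4v) + √2. This collapses the numerator to -4v, leaving -4/(√(2 - 4v) + √2) → -4/(2√2) = -√(2).

-√(2)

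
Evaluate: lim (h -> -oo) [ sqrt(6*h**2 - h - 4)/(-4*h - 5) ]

For large |h|, √(6*h^2 - h - 4) ≈ √6·|h| and the denominator ≈ -4h.
Since h → −∞, |h| = −h, giving −√6/(-4) = √(6)/4.

√(6)/4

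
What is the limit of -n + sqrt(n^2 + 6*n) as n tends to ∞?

3

This has the form ∞ − ∞. Multiply and divide by the conjugate √(n^2 + 6*n) + n.
That gives (6n) / (√(n^2 + 6*n) + n).
Divide numerator and denominator by n: the limit is 6/(2·1) = 3.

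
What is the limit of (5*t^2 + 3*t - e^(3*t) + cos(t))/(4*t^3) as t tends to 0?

-9/8

Substitution gives 0/0; apply L'Hôpital's rule 3 times.
After differentiating numerator and denominator 3 times the quotient is (-27*e^(3*t) + sin(t))/(24); at t = 0 this is -9/8.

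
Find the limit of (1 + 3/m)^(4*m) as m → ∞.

e^(12)

Write it as [(1 + 3/m)^m]^(4) · (1 + 3/m)^(0). The bracketed term tends to e^(3) and the second factor to 1, so the limit is e^(12).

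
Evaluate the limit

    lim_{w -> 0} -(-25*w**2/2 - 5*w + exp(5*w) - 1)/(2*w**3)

Direct substitution gives 0/0.
Apply L'Hôpital: lim (-25*w + 5*e^(5*w) - 5)/(-6*w^2), still 0/0.
Apply L'Hôpital: lim (25*e^(5*w) - 25)/(-12*w), still 0/0.
After 3 applications of L'Hôpital's rule the quotient is (125*e^(5*w))/(-12); substituting w = 0 gives -125/12.

-125/12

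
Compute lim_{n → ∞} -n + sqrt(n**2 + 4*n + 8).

An ∞ − ∞ form. Rationalising with the conjugate, the difference becomes (4n + 8) / (√(n^2 + 4*n + 8) + n).
For large n the denominator behaves like 2·n, so the quotient tends to 4/2 = 2.

2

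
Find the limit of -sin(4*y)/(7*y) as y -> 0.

Substitution gives 0/0.
Write it as (4/(-7))·sin(4y)/(4y); since sin(u)/u → 1, the limit is -4/7.

-4/7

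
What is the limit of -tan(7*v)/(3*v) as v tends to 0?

Substitution gives 0/0.
Since tan(u)/u → 1 as u → 0, tan(7v)/(7v) → 1 and the limit is 7/(-3) = -7/3.

-7/3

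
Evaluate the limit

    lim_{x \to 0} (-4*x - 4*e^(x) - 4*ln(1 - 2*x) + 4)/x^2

6

Substitution gives 0/0; apply L'Hôpital's rule 2 times.
After differentiating numerator and denominator 2 times the quotient is (-4*e^(x) + 16/(2*x - 1)^2)/(2); at x = 0 this is 6.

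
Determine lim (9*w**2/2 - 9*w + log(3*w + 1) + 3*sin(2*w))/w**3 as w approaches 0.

Substitution gives 0/0; apply L'Hôpital's rule 3 times.
After differentiating numerator and denominator 3 times the quotient is (-24*cos(2*w) + 54/(3*w + 1)^3)/(6); at w = 0 this is 5.

5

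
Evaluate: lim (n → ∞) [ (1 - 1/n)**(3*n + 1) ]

Write it as [(1 - 1/n)^n]^(3) · (1 - 1/n)^(1). The bracketed term tends to e^(-1) and the second factor to 1, so the limit is e^(-3).

e^(-3)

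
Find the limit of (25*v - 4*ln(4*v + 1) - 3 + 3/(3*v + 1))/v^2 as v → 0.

Substitution gives 0/0; apply L'Hôpital's rule 2 times.
After differentiating numerator and denominator 2 times the quotient is (64/(4*v + 1)^2 + 54/(3*v + 1)^3)/(2); at v = 0 this is 59.

59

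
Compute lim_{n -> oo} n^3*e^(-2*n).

0

Write as n^3/e^{2n}, an ∞/∞ form.
Exponential growth dominates any polynomial, so repeated L'Hôpital (or the standard result) gives 0.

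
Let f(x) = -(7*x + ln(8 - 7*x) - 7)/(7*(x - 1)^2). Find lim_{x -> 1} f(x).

Direct substitution gives 0/0.
Apply L'Hôpital: lim (7 - 7/(8 - 7*x))/(14 - 14*x), still 0/0.
After 2 applications of L'Hôpital's rule the quotient is (-49/(8 - 7*x)^2)/(-14); substituting x = 1 gives 7/2.

7/2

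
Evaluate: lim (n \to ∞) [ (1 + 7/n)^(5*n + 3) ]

The base → 1 and the exponent → ∞: a 1^∞ form.
Take logarithms: (5n + 3)·ln(1 + 7/n). Since ln(1+u) ~ u for small u, this behaves like (5n)·(7/n) → 35.
So the limit is e^(35).

e^(35)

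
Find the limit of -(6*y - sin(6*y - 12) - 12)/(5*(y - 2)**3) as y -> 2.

Direct substitution gives 0/0.
Apply L'Hôpital: lim (6 - 6*cos(6*y - 12))/(-15*(y - 2)^2), still 0/0.
Apply L'Hôpital: lim (36*sin(6*y - 12))/(60 - 30*y), still 0/0.
After 3 applications of L'Hôpital's rule the quotient is (216*cos(6*y - 12))/(-30); substituting y = 2 gives -36/5.

-36/5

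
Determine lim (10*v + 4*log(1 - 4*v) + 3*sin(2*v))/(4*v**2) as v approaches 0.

-8

Substitution gives 0/0 (the numerator vanishes to order 2).
Expand each term to order v^2: the coefficient of v^2 in 4·ln(1 - 4v) is -32 and in 3·sin(2v) is 0.
Lower-order terms cancel with the polynomial part, so the numerator is (-32)·v^2 + o(v^2), and the limit is (-32)/(4) = -8.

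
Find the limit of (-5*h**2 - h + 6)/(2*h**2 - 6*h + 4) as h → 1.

11/2

At h = 1 both the top and bottom vanish — a removable singularity. Factoring out (h - 1) from each leaves (-5*h - 6)/(2*h - 4), which at h = 1 equals 11/2.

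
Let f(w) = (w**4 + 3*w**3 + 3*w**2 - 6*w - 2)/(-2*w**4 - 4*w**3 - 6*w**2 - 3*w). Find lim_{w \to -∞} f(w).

-1/2

Numerator and denominator both have degree 4.
Dividing every term by w^4, all lower-order terms vanish and the limit is the ratio of leading coefficients, 1/(-2) = -1/2.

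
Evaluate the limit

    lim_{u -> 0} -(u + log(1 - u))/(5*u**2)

Direct substitution gives 0/0.
Apply L'Hôpital: lim (1 - 1/(1 - u))/(-10*u), still 0/0.
After 2 applications of L'Hôpital's rule the quotient is (-1/(1 - u)^2)/(-10); substituting u = 0 gives 1/10.

1/10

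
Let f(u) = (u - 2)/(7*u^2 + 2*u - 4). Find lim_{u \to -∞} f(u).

0

The denominator has degree 2 and the numerator degree 1. Dividing numerator and denominator by u^2 sends every term to 0 except the leading denominator term, so the limit is 0.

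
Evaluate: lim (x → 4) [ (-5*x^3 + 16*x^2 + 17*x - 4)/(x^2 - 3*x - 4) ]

Since x = 4 makes numerator and denominator zero, (x - 4) divides both.
Cancelling it gives (-5*x^2 - 4*x + 1)/(x + 1); now plug in x = 4 to get -19.

-19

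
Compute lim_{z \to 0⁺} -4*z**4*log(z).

0

This is a 0·(−∞) form. Rewrite as -4·ln(z) / z^(−4) and apply L'Hôpital:
the derivative quotient is -4·(1/z) / (−4·z^(−5)) = (4/4)·z^4 → 0.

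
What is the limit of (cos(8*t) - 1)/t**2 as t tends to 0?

Direct substitution gives 0/0.
Apply L'Hôpital: lim (-8*sin(8*t))/(2*t), still 0/0.
After 2 applications of L'Hôpital's rule the quotient is (-64*cos(8*t))/(2); substituting t = 0 gives -32.

-32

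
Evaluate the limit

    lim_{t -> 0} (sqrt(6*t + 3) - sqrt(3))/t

Substitution gives 0/0. Multiply numerator and denominator by the conjugate √(3 + 6t) + √3.
The numerator becomes (3 + 6t) − 3 = 6t, so the expression simplifies to 6/(√(3 + 6t) + √3).
Letting t → 0 gives 6/(2√3) = √(3).

√(3)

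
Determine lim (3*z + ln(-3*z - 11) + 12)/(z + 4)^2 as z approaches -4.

Direct substitution gives 0/0.
Apply L'Hôpital: lim (3 - 3/(-3*z - 11))/(2*z + 8), still 0/0.
After 2 applications of L'Hôpital's rule the quotient is (-9/(-3*z - 11)^2)/(2); substituting z = -4 gives -9/2.

-9/2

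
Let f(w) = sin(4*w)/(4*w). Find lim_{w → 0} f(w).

1

Substitution gives 0/0.
Write it as (4/4)·sin(4w)/(4w); since sin(u)/u → 1, the limit is 1.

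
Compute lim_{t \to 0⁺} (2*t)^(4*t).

Base → 0⁺ and exponent → 0⁺: a 0^0 form.
Take logs: 4t·ln(2t). This is 0·(−∞); rewriting as ln(2t)/(1/(4t)) and applying L'Hôpital gives 0.
Hence the limit is e^0 = 1.

1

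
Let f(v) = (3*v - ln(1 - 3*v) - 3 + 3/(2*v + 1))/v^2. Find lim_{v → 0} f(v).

33/2

Substitution gives 0/0; apply L'Hôpital's rule 2 times.
After differentiating numerator and denominator 2 times the quotient is (9/(3*v - 1)^2 + 24/(2*v + 1)^3)/(2); at v = 0 this is 33/2.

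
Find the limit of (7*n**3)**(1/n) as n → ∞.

Base → ∞ and exponent → 0: an ∞^0 form.
Take logs: (1/n)·ln(7·n^3) = (ln 7 + 3·ln n)/n → 0.
So the limit is e^0 = 1.

1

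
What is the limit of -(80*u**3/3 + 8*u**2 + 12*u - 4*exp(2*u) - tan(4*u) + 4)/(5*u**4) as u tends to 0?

Substitution gives 0/0; apply L'Hôpital's rule 4 times.
After differentiating numerator and denominator 4 times the quotient is (-64*e^(2*u) - 6144*tan(4*u)^5 - 10240*tan(4*u)^3 - 4096*tan(4*u))/(-120); at u = 0 this is 8/15.

8/15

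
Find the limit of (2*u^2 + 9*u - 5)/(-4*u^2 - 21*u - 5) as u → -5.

Direct substitution gives 0/0, so factor. Both numerator and denominator have (u + 5) as a factor.
After cancelling, the expression reduces to (2*u - 1)/(-4*u - 1).
Substituting u = -5 gives -11/19.

-11/19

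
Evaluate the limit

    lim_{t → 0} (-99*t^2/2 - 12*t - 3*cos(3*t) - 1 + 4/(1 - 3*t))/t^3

108

Substitution gives 0/0 (the numerator vanishes to order 3).
Expand each term to order t^3: the coefficient of t^3 in 4·1/(1 - 3t) is 108 and in -3·cos(3t) is 0.
Lower-order terms cancel with the polynomial part, so the numerator is (108)·t^3 + o(t^3), and the limit is (108)/(1) = 108.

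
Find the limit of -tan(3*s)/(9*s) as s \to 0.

-1/3

Substitution gives 0/0.
Since tan(u)/u → 1 as u → 0, tan(3s)/(3s) → 1 and the limit is 3/(-9) = -1/3.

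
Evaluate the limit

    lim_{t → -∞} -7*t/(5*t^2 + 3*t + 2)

0

The denominator has degree 2 and the numerator degree 1. Dividing numerator and denominator by t^2 sends every term to 0 except the leading denominator term, so the limit is 0.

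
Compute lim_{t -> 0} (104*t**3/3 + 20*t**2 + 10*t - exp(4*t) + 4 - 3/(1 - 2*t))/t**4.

-176/3

Substitution gives 0/0 (the numerator vanishes to order 4).
Expand each term to order t^4: the coefficient of t^4 in -3·1/(1 - 2t) is -48 and in −e^(4t) is -32/3.
Lower-order terms cancel with the polynomial part, so the numerator is (-176/3)·t^4 + o(t^4), and the limit is (-176/3)/(1) = -176/3.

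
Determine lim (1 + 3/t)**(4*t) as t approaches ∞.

e^(12)

Write it as [(1 + 3/t)^t]^(4) · (1 + 3/t)^(0). The bracketed term tends to e^(3) and the second factor to 1, so the limit is e^(12).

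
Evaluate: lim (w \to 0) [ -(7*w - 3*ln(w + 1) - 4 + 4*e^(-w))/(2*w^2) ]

-7/4

Substitution gives 0/0 (the numerator vanishes to order 2).
Expand each term to order w^2: the coefficient of w^2 in 4·e^(-w) is 2 and in -3·ln(1 + w) is 3/2.
Lower-order terms cancel with the polynomial part, so the numerator is (7/2)·w^2 + o(w^2), and the limit is (7/2)/(-2) = -7/4.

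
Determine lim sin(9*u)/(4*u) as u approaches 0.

Substitution gives 0/0.
Write it as (9/4)·sin(9u)/(9u); since sin(θ)/θ → 1, the limit is 9/4.

9/4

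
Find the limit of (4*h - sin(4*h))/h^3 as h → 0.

Direct substitution gives 0/0.
Apply L'Hôpital: lim (4 - 4*cos(4*h))/(3*h^2), still 0/0.
Apply L'Hôpital: lim (16*sin(4*h))/(6*h), still 0/0.
After 3 applications of L'Hôpital's rule the quotient is (64*cos(4*h))/(6); substituting h = 0 gives 32/3.

32/3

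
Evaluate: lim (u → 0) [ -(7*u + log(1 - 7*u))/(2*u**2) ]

Direct substitution gives 0/0.
Apply L'Hôpital: lim (7 - 7/(1 - 7*u))/(-4*u), still 0/0.
After 2 applications of L'Hôpital's rule the quotient is (-49/(1 - 7*u)^2)/(-4); substituting u = 0 gives 49/4.

49/4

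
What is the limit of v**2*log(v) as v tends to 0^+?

0

This is a 0·(−∞) form. Rewrite as 1·ln(v) / v^(−2) and apply L'Hôpital:
the derivative quotient is 1·(1/v) / (−2·v^(−3)) = (-1/2)·v^2 → 0.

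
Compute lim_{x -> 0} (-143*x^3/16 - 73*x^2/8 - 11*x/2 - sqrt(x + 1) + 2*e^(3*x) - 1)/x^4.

Substitution gives 0/0 (the numerator vanishes to order 4).
Expand each term to order x^4: the coefficient of x^4 in −√(1 + x) is 5/128 and in 2·e^(3x) is 27/4.
Lower-order terms cancel with the polynomial part, so the numerator is (869/128)·x^4 + o(x^4), and the limit is (869/128)/(1) = 869/128.

869/128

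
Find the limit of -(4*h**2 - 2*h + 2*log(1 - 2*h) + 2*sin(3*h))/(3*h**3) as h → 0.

Substitution gives 0/0 (the numerator vanishes to order 3).
Expand each term to order h^3: the coefficient of h^3 in 2·ln(1 - 2h) is -16/3 and in 2·sin(3h) is -9.
Lower-order terms cancel with the polynomial part, so the numerator is (-43/3)·h^3 + o(h^3), and the limit is (-43/3)/(-3) = 43/9.

43/9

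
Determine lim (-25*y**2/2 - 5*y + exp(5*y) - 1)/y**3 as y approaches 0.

125/6

Direct substitution gives 0/0.
Apply L'Hôpital: lim (-25*y + 5*e^(5*y) - 5)/(3*y^2), still 0/0.
Apply L'Hôpital: lim (25*e^(5*y) - 25)/(6*y), still 0/0.
After 3 applications of L'Hôpital's rule the quotient is (125*e^(5*y))/(6); substituting y = 0 gives 125/6.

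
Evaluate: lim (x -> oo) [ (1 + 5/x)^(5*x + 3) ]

e^(25)

Write it as [(1 + 5/x)^x]^(5) · (1 + 5/x)^(3). The bracketed term tends to e^(5) and the second factor to 1, so the limit is e^(25).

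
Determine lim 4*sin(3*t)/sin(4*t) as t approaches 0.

3

Substitution gives 0/0.
Divide numerator and denominator by t: sin(3t)/t → 3 and sin(4t)/t → 4, so the limit is 4·3/4 = 3.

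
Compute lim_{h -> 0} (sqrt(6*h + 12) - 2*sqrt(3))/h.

√(3)/2

Substitution gives 0/0. Multiply numerator and denominator by the conjugate √(12 + 6h) + √12.
The numerator becomes (12 + 6h) − 12 = 6h, so the expression simplifies to 6/(√(12 + 6h) + √12).
Letting h → 0 gives 6/(2√12) = √(3)/2.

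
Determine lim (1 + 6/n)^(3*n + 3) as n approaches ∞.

The base → 1 and the exponent → ∞: a 1^∞ form.
Take logarithms: (3n + 3)·ln(1 + 6/n). Since ln(1+u) ~ u for small u, this behaves like (3n)·(6/n) → 18.
So the limit is e^(18).

e^(18)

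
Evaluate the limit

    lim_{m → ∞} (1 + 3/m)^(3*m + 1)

Write it as [(1 + 3/m)^m]^(3) · (1 + 3/m)^(1). The bracketed term tends to e^(3) and the second factor to 1, so the limit is e^(9).

e^(9)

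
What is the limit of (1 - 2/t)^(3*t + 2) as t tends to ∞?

e^(-6)

The base → 1 and the exponent → ∞: a 1^∞ form.
Take logarithms: (3t + 2)·ln(1 - 2/t). Since ln(1+u) ~ u for small u, this behaves like (3t)·(-2/t) → -6.
So the limit is e^(-6).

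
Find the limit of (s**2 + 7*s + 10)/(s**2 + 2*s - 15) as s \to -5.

3/8

Since s = -5 makes numerator and denominator zero, (s + 5) divides both.
Cancelling it gives (s + 2)/(s - 3); now plug in s = -5 to get 3/8.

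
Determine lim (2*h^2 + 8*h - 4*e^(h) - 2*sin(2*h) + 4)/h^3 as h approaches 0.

Substitution gives 0/0 (the numerator vanishes to order 3).
Expand each term to order h^3: the coefficient of h^3 in -4·e^(h) is -2/3 and in -2·sin(2h) is 8/3.
Lower-order terms cancel with the polynomial part, so the numerator is (2)·h^3 + o(h^3), and the limit is (2)/(1) = 2.

2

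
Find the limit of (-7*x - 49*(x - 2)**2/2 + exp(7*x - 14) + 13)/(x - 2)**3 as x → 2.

343/6

Direct substitution gives 0/0.
Apply L'Hôpital: lim (-49*x + 7*e^(7*x - 14) + 91)/(3*(x - 2)^2), still 0/0.
Apply L'Hôpital: lim (49*e^(7*x - 14) - 49)/(6*x - 12), still 0/0.
After 3 applications of L'Hôpital's rule the quotient is (343*e^(7*x - 14))/(6); substituting x = 2 gives 343/6.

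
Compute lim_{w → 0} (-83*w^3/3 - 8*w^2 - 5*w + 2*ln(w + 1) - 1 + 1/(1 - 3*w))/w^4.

161/2

Substitution gives 0/0 (the numerator vanishes to order 4).
Expand each term to order w^4: the coefficient of w^4 in 2·ln(1 + w) is -1/2 and in 1/(1 - 3w) is 81.
Lower-order terms cancel with the polynomial part, so the numerator is (161/2)·w^4 + o(w^4), and the limit is (161/2)/(1) = 161/2.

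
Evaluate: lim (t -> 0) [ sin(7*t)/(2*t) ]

7/2

Substitution gives 0/0.
Write it as (7/2)·sin(7t)/(7t); since sin(u)/u → 1, the limit is 7/2.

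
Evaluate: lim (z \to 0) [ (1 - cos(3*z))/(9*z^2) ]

Substitution gives 0/0.
Use (1 − cos u)/u² → 1/2 with u = 3z: the limit is 3²/(2·9) = 1/2.

1/2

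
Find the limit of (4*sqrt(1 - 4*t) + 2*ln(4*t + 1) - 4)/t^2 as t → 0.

-24

Substitution gives 0/0; apply L'Hôpital's rule 2 times.
After differentiating numerator and denominator 2 times the quotient is (-32/(4*t + 1)^2 - 16/(1 - 4*t)^(3/2))/(2); at t = 0 this is -24.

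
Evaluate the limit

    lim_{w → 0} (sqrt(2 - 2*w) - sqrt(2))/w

Substitution gives 0/0. Multiply numerator and denominator by the conjugate √(2 - 2w) + √2.
The numerator becomes (2 - 2w) − 2 = -2w, so the expression simplifies to -2/(√(2 - 2w) + √2).
Letting w → 0 gives -2/(2√2) = -√(2)/2.

-√(2)/2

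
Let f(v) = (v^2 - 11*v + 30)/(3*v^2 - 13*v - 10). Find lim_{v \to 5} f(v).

Since v = 5 makes numerator and denominator zero, (v - 5) divides both.
Cancelling it gives (v - 6)/(3*v + 2); now plug in v = 5 to get -1/17.

-1/17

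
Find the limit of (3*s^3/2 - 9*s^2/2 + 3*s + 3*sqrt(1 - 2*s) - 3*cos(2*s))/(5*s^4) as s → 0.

Substitution gives 0/0 (the numerator vanishes to order 4).
Expand each term to order s^4: the coefficient of s^4 in -3·cos(2s) is -2 and in 3·√(1 - 2s) is -15/8.
Lower-order terms cancel with the polynomial part, so the numerator is (-31/8)·s^4 + o(s^4), and the limit is (-31/8)/(5) = -31/40.

-31/40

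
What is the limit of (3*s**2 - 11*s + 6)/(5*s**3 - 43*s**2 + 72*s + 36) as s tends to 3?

-7/51

At s = 3 both the top and bottom vanish — a removable singularity. Factoring out (s - 3) from each leaves (3*s - 2)/(5*s^2 - 28*s - 12), which at s = 3 equals -7/51.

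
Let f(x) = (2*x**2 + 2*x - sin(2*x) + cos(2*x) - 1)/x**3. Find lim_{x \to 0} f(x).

Substitution gives 0/0 (the numerator vanishes to order 3).
Expand each term to order x^3: the coefficient of x^3 in −sin(2x) is 4/3 and in cos(2x) is 0.
Lower-order terms cancel with the polynomial part, so the numerator is (4/3)·x^3 + o(x^3), and the limit is (4/3)/(1) = 4/3.

4/3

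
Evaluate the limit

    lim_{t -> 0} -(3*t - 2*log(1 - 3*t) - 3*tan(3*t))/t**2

Substitution gives 0/0; apply L'Hôpital's rule 2 times.
After differentiating numerator and denominator 2 times the quotient is (-54*tan(3*t)/cos(3*t)^2 + 18/(3*t - 1)^2)/(-2); at t = 0 this is -9.

-9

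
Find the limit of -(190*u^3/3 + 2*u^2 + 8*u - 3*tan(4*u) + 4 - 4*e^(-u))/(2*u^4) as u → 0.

1/12

Substitution gives 0/0; apply L'Hôpital's rule 4 times.
After differentiating numerator and denominator 4 times the quotient is (-18432*tan(4*u)^5 - 30720*tan(4*u)^3 - 12288*tan(4*u) - 4*e^(-u))/(-48); at u = 0 this is 1/12.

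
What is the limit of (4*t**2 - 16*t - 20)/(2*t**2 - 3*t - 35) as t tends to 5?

At t = 5 both the top and bottom vanish — a removable singularity. Factoring out (t - 5) from each leaves (4*t + 4)/(2*t + 7), which at t = 5 equals 24/17.

24/17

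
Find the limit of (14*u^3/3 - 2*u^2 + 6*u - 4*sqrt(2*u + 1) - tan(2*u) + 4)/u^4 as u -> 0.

Substitution gives 0/0; apply L'Hôpital's rule 4 times.
After differentiating numerator and denominator 4 times the quotient is (-128*tan(2*u)^3/cos(2*u)^2 - 256*tan(2*u)/cos(2*u)^4 + 60/(2*u + 1)^(7/2))/(24); at u = 0 this is 5/2.

5/2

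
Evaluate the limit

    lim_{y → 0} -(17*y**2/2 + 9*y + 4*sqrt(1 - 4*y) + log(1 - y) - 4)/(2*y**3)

Substitution gives 0/0 (the numerator vanishes to order 3).
Expand each term to order y^3: the coefficient of y^3 in ln(1 - y) is -1/3 and in 4·√(1 - 4y) is -16.
Lower-order terms cancel with the polynomial part, so the numerator is (-49/3)·y^3 + o(y^3), and the limit is (-49/3)/(-2) = 49/6.

49/6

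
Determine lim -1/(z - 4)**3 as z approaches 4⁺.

-∞

As z → 4⁺, (z - 4) → 0⁺, so (z - 4)^3 → 0⁺ and -1/(z - 4)^3 → -∞.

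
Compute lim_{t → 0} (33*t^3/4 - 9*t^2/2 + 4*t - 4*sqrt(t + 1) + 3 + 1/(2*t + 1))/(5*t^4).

517/160

Substitution gives 0/0 (the numerator vanishes to order 4).
Expand each term to order t^4: the coefficient of t^4 in 1/(1 + 2t) is 16 and in -4·√(1 + t) is 5/32.
Lower-order terms cancel with the polynomial part, so the numerator is (517/32)·t^4 + o(t^4), and the limit is (517/32)/(5) = 517/160.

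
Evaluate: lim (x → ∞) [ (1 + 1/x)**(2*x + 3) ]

e^(2)

Write it as [(1 + 1/x)^x]^(2) · (1 + 1/x)^(3). The bracketed term tends to e^(1) and the second factor to 1, so the limit is e^(2).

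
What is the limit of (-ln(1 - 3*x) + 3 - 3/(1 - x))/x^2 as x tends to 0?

Substitution gives 0/0 (the numerator vanishes to order 2).
Expand each term to order x^2: the coefficient of x^2 in −ln(1 - 3x) is 9/2 and in -3·1/(1 - x) is -3.
Lower-order terms cancel with the polynomial part, so the numerator is (3/2)·x^2 + o(x^2), and the limit is (3/2)/(1) = 3/2.

3/2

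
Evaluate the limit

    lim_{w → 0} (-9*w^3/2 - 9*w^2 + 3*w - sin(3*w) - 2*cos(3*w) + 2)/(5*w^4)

-27/20

Substitution gives 0/0 (the numerator vanishes to order 4).
Expand each term to order w^4: the coefficient of w^4 in −sin(3w) is 0 and in -2·cos(3w) is -27/4.
Lower-order terms cancel with the polynomial part, so the numerator is (-27/4)·w^4 + o(w^4), and the limit is (-27/4)/(5) = -27/20.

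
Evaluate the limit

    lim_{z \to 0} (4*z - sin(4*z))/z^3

Direct substitution gives 0/0.
Apply L'Hôpital: lim (4 - 4*cos(4*z))/(3*z^2), still 0/0.
Apply L'Hôpital: lim (16*sin(4*z))/(6*z), still 0/0.
After 3 applications of L'Hôpital's rule the quotient is (64*cos(4*z))/(6); substituting z = 0 gives 32/3.

32/3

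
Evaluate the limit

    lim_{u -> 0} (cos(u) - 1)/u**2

Direct substitution gives 0/0.
Apply L'Hôpital: lim (-sin(u))/(2*u), still 0/0.
After 2 applications of L'Hôpital's rule the quotient is (-cos(u))/(2); substituting u = 0 gives -1/2.

-1/2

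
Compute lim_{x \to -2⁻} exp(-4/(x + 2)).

∞

As x → -2⁻, -4/(x + 2) → +∞, so e^(-4/(x + 2)) → ∞.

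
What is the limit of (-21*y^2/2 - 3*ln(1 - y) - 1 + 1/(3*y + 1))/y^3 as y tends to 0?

Substitution gives 0/0; apply L'Hôpital's rule 3 times.
After differentiating numerator and denominator 3 times the quotient is (-162/(3*y + 1)^4 - 6/(y - 1)^3)/(6); at y = 0 this is -26.

-26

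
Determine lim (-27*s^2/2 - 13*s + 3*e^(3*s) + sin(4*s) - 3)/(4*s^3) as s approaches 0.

17/24

Substitution gives 0/0; apply L'Hôpital's rule 3 times.
After differentiating numerator and denominator 3 times the quotient is (81*e^(3*s) - 64*cos(4*s))/(24); at s = 0 this is 17/24.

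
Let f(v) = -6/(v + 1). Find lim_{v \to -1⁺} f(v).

-∞

As v → -1⁺, (v + 1) → 0⁺, so (v + 1)^1 → 0⁺ and -6/(v + 1)^1 → -∞.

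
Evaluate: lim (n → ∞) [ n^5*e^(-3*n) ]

0

Write as n^5/e^{3n}, an ∞/∞ form.
Exponential growth dominates any polynomial, so repeated L'Hôpital (or the standard result) gives 0.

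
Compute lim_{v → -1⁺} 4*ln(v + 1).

-∞

As v → -1⁺, v + 1 → 0⁺ and ln(v + 1) → −∞.
Multiplying by 4 gives -∞.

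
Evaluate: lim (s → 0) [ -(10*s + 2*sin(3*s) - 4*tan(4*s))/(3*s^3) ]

283/9

Substitution gives 0/0 (the numerator vanishes to order 3).
Expand each term to order s^3: the coefficient of s^3 in -4·tan(4s) is -256/3 and in 2·sin(3s) is -9.
Lower-order terms cancel with the polynomial part, so the numerator is (-283/3)·s^3 + o(s^3), and the limit is (-283/3)/(-3) = 283/9.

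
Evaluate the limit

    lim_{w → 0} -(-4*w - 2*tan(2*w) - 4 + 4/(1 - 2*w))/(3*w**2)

Substitution gives 0/0 (the numerator vanishes to order 2).
Expand each term to order w^2: the coefficient of w^2 in -2·tan(2w) is 0 and in 4·1/(1 - 2w) is 16.
Lower-order terms cancel with the polynomial part, so the numerator is (16)·w^2 + o(w^2), and the limit is (16)/(-3) = -16/3.

-16/3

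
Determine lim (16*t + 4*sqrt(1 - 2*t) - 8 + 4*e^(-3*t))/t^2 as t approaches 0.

16

Substitution gives 0/0 (the numerator vanishes to order 2).
Expand each term to order t^2: the coefficient of t^2 in 4·√(1 - 2t) is -2 and in 4·e^(-3t) is 18.
Lower-order terms cancel with the polynomial part, so the numerator is (16)·t^2 + o(t^2), and the limit is (16)/(1) = 16.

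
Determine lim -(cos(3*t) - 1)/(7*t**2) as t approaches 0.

Direct substitution gives 0/0.
Apply L'Hôpital: lim (-3*sin(3*t))/(-14*t), still 0/0.
After 2 applications of L'Hôpital's rule the quotient is (-9*cos(3*t))/(-14); substituting t = 0 gives 9/14.

9/14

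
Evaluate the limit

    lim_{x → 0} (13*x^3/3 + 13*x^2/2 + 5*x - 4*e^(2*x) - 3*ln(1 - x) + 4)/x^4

Substitution gives 0/0 (the numerator vanishes to order 4).
Expand each term to order x^4: the coefficient of x^4 in -3·ln(1 - x) is 3/4 and in -4·e^(2x) is -8/3.
Lower-order terms cancel with the polynomial part, so the numerator is (-23/12)·x^4 + o(x^4), and the limit is (-23/12)/(1) = -23/12.

-23/12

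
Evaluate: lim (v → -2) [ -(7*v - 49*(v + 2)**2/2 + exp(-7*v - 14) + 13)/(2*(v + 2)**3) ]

Direct substitution gives 0/0.
Apply L'Hôpital: lim (-49*v - 7*e^(-7*v - 14) - 91)/(-6*(v + 2)^2), still 0/0.
Apply L'Hôpital: lim (49*e^(-7*v - 14) - 49)/(-12*v - 24), still 0/0.
After 3 applications of L'Hôpital's rule the quotient is (-343*e^(-7*v - 14))/(-12); substituting v = -2 gives 343/12.

343/12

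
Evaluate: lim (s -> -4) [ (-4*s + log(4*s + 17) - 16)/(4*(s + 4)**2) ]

-2

Direct substitution gives 0/0.
Apply L'Hôpital: lim (-4 + 4/(4*s + 17))/(8*s + 32), still 0/0.
After 2 applications of L'Hôpital's rule the quotient is (-16/(4*s + 17)^2)/(8); substituting s = -4 gives -2.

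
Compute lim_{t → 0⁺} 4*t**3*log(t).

This is a 0·(−∞) form. Rewrite as 4·ln(t) / t^(−3) and apply L'Hôpital:
the derivative quotient is 4·(1/t) / (−3·t^(−4)) = (-4/3)·t^3 → 0.

0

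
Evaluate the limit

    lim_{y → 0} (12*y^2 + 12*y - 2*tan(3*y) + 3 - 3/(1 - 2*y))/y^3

-42

Substitution gives 0/0 (the numerator vanishes to order 3).
Expand each term to order y^3: the coefficient of y^3 in -3·1/(1 - 2y) is -24 and in -2·tan(3y) is -18.
Lower-order terms cancel with the polynomial part, so the numerator is (-42)·y^3 + o(y^3), and the limit is (-42)/(1) = -42.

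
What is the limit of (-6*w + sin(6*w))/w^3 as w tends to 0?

-36

Direct substitution gives 0/0.
Apply L'Hôpital: lim (6*cos(6*w) - 6)/(3*w^2), still 0/0.
Apply L'Hôpital: lim (-36*sin(6*w))/(6*w), still 0/0.
After 3 applications of L'Hôpital's rule the quotient is (-216*cos(6*w))/(6); substituting w = 0 gives -36.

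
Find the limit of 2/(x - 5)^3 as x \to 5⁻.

-∞

As x → 5⁻, (x - 5) → 0⁻, so (x - 5)^3 → 0⁻ and 2/(x - 5)^3 → -∞.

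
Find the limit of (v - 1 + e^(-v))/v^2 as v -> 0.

Direct substitution gives 0/0.
Apply L'Hôpital: lim (1 - e^(-v))/(2*v), still 0/0.
After 2 applications of L'Hôpital's rule the quotient is (e^(-v))/(2); substituting v = 0 gives 1/2.

1/2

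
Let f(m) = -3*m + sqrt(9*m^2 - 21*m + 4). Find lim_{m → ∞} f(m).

An ∞ − ∞ form. Rationalising with the conjugate, the difference becomes (-21m + 4) / (√(9*m^2 - 21*m + 4) + 3m).
For large m the denominator behaves like 2·3m, so the quotient tends to -21/6 = -7/2.

-7/2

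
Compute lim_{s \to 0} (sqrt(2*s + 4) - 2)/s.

1/2

Substitution gives 0/0. Multiply numerator and denominator by the conjugate √(4 + 2s) + √4.
The numerator becomes (4 + 2s) − 4 = 2s, so the expression simplifies to 2/(√(4 + 2s) + √4).
Letting s → 0 gives 2/(2√4) = 1/2.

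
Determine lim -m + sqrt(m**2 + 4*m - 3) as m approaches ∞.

This has the form ∞ − ∞. Multiply and divide by the conjugate √(m^2 + 4*m - 3) + m.
That gives (4m - 3) / (√(m^2 + 4*m - 3) + m).
Divide numerator and denominator by m: the limit is 4/(2·1) = 2.

2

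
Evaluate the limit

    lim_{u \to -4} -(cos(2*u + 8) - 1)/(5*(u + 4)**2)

2/5

Direct substitution gives 0/0.
Apply L'Hôpital: lim (-2*sin(2*u + 8))/(-10*u - 40), still 0/0.
After 2 applications of L'Hôpital's rule the quotient is (-4*cos(2*u + 8))/(-10); substituting u = -4 gives 2/5.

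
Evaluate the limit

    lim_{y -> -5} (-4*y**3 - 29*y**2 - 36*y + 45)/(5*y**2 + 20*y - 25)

Direct substitution gives 0/0, so factor. Both numerator and denominator have (y + 5) as a factor.
After cancelling, the expression reduces to (-4*y^2 - 9*y + 9)/(5*y - 5).
Substituting y = -5 gives 23/15.

23/15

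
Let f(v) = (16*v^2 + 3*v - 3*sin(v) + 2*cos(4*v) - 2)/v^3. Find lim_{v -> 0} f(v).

Substitution gives 0/0; apply L'Hôpital's rule 3 times.
After differentiating numerator and denominator 3 times the quotient is (128*sin(4*v) + 3*cos(v))/(6); at v = 0 this is 1/2.

1/2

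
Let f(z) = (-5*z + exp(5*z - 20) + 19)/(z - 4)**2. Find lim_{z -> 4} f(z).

25/2

Direct substitution gives 0/0.
Apply L'Hôpital: lim (5*e^(5*z - 20) - 5)/(2*z - 8), still 0/0.
After 2 applications of L'Hôpital's rule the quotient is (25*e^(5*z - 20))/(2); substituting z = 4 gives 25/2.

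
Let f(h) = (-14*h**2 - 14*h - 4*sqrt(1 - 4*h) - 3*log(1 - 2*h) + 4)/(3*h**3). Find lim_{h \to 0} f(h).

Substitution gives 0/0 (the numerator vanishes to order 3).
Expand each term to order h^3: the coefficient of h^3 in -3·ln(1 - 2h) is 8 and in -4·√(1 - 4h) is 16.
Lower-order terms cancel with the polynomial part, so the numerator is (24)·h^3 + o(h^3), and the limit is (24)/(3) = 8.

8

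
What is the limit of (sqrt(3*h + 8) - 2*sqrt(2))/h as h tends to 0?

3*√(2)/8

Substitution gives 0/0. Multiply numerator and denominator by the conjugate √(8 + 3h) + √8.
The numerator becomes (8 + 3h) − 8 = 3h, so the expression simplifies to 3/(√(8 + 3h) + √8).
Letting h → 0 gives 3/(2√8) = 3*√(2)/8.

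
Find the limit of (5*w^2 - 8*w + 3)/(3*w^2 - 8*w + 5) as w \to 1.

At w = 1 both the top and bottom vanish — a removable singularity. Factoring out (w - 1) from each leaves (5*w - 3)/(3*w - 5), which at w = 1 equals -1.

-1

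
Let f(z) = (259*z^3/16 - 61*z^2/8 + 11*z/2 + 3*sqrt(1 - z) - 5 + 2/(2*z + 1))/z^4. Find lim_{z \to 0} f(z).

4081/128

Substitution gives 0/0; apply L'Hôpital's rule 4 times.
After differentiating numerator and denominator 4 times the quotient is (768/(2*z + 1)^5 - 45/(16*(1 - z)^(7/2)))/(24); at z = 0 this is 4081/128.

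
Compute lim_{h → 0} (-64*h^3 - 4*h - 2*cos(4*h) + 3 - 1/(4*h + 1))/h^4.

Substitution gives 0/0; apply L'Hôpital's rule 4 times.
After differentiating numerator and denominator 4 times the quotient is (-512*cos(4*h) - 6144/(4*h + 1)^5)/(24); at h = 0 this is -832/3.

-832/3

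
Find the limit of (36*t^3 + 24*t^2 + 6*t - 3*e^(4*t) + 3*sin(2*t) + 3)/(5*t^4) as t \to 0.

Substitution gives 0/0; apply L'Hôpital's rule 4 times.
After differentiating numerator and denominator 4 times the quotient is (-768*e^(4*t) + 48*sin(2*t))/(120); at t = 0 this is -32/5.

-32/5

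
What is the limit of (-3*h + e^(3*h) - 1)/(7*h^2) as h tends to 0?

Direct substitution gives 0/0.
Apply L'Hôpital: lim (3*e^(3*h) - 3)/(14*h), still 0/0.
After 2 applications of L'Hôpital's rule the quotient is (9*e^(3*h))/(14); substituting h = 0 gives 9/14.

9/14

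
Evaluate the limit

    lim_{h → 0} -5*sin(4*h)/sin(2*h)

-10

Substitution gives 0/0.
Divide numerator and denominator by h: sin(4h)/h → 4 and sin(2h)/h → 2, so the limit is -5·4/2 = -10.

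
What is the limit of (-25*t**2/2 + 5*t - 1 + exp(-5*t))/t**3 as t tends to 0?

Direct substitution gives 0/0.
Apply L'Hôpital: lim (-25*t + 5 - 5*e^(-5*t))/(3*t^2), still 0/0.
Apply L'Hôpital: lim (-25 + 25*e^(-5*t))/(6*t), still 0/0.
After 3 applications of L'Hôpital's rule the quotient is (-125*e^(-5*t))/(6); substituting t = 0 gives -125/6.

-125/6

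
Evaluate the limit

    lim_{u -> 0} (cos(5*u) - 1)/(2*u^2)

-25/4

Direct substitution gives 0/0.
Apply L'Hôpital: lim (-5*sin(5*u))/(4*u), still 0/0.
After 2 applications of L'Hôpital's rule the quotient is (-25*cos(5*u))/(4); substituting u = 0 gives -25/4.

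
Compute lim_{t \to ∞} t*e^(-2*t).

0

Write as t^1/e^{2t}, an ∞/∞ form.
Exponential growth dominates any polynomial, so repeated L'Hôpital (or the standard result) gives 0.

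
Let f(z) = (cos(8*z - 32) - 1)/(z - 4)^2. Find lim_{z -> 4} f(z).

-32

Direct substitution gives 0/0.
Apply L'Hôpital: lim (-8*sin(8*z - 32))/(2*z - 8), still 0/0.
After 2 applications of L'Hôpital's rule the quotient is (-64*cos(8*z - 32))/(2); substituting z = 4 gives -32.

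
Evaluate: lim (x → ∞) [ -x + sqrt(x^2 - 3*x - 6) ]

-3/2

An ∞ − ∞ form. Rationalising with the conjugate, the difference becomes (-3x - 6) / (√(x^2 - 3*x - 6) + x).
For large x the denominator behaves like 2·x, so the quotient tends to -3/2 = -3/2.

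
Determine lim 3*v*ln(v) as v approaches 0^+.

This is a 0·(−∞) form. Rewrite as 3·ln(v) / v^(−1) and apply L'Hôpital:
the derivative quotient is 3·(1/v) / (−1·v^(−2)) = (-3/1)·v^1 → 0.

0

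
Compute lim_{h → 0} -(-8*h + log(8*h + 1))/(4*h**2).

Direct substitution gives 0/0.
Apply L'Hôpital: lim (-8 + 8/(8*h + 1))/(-8*h), still 0/0.
After 2 applications of L'Hôpital's rule the quotient is (-64/(8*h + 1)^2)/(-8); substituting h = 0 gives 8.

8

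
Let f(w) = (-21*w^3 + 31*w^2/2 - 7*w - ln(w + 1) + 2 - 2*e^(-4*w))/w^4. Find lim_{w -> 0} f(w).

-253/12

Substitution gives 0/0 (the numerator vanishes to order 4).
Expand each term to order w^4: the coefficient of w^4 in -2·e^(-4w) is -64/3 and in −ln(1 + w) is 1/4.
Lower-order terms cancel with the polynomial part, so the numerator is (-253/12)·w^4 + o(w^4), and the limit is (-253/12)/(1) = -253/12.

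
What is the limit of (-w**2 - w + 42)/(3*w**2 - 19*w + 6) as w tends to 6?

-13/17

Direct substitution gives 0/0, so factor. Both numerator and denominator have (w - 6) as a factor.
After cancelling, the expression reduces to (-w - 7)/(3*w - 1).
Substituting w = 6 gives -13/17.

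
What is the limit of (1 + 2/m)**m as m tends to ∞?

The base → 1 and the exponent → ∞: a 1^∞ form.
Take logarithms: (m)·ln(1 + 2/m). Since ln(1+u) ~ u for small u, this behaves like (m)·(2/m) → 2.
So the limit is e^(2).

e^(2)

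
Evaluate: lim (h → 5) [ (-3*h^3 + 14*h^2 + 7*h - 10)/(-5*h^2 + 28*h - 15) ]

39/11

At h = 5 both the top and bottom vanish — a removable singularity. Factoring out (h - 5) from each leaves (-3*h^2 - h + 2)/(3 - 5*h), which at h = 5 equals 39/11.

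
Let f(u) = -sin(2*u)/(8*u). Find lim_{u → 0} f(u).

Substitution gives 0/0.
Write it as (2/(-8))·sin(2u)/(2u); since sin(θ)/θ → 1, the limit is -1/4.

-1/4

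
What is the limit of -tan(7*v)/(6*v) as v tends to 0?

-7/6

Substitution gives 0/0.
Since tan(u)/u → 1 as u → 0, tan(7v)/(7v) → 1 and the limit is 7/(-6) = -7/6.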